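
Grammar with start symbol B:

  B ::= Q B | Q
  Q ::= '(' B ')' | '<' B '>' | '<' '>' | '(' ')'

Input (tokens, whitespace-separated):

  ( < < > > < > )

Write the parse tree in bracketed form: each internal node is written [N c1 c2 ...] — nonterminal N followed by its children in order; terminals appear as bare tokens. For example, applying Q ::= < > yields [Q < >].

B
Q
( B )
( Q B )
( < B > B )
( < Q > B )
( < < > > B )
( < < > > Q )
( < < > > < > )

[B [Q ( [B [Q < [B [Q < >]] >] [B [Q < >]]] )]]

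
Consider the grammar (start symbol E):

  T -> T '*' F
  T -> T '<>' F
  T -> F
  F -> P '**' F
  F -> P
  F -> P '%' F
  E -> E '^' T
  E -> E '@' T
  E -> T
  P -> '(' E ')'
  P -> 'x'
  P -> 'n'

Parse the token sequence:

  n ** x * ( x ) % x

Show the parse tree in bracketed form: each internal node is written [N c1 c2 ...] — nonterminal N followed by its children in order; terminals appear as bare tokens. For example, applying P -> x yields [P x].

E
T
T * F
F * F
P ** F * F
n ** F * F
n ** P * F
n ** x * F
n ** x * P % F
n ** x * ( E ) % F
n ** x * ( T ) % F
n ** x * ( F ) % F
n ** x * ( P ) % F
n ** x * ( x ) % F
n ** x * ( x ) % P
n ** x * ( x ) % x

[E [T [T [F [P n] ** [F [P x]]]] * [F [P ( [E [T [F [P x]]]] )] % [F [P x]]]]]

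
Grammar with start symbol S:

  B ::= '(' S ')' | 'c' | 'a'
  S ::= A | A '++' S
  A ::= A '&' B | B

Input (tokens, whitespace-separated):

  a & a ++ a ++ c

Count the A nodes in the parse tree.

4

[S [A [A [B a]] & [B a]] ++ [S [A [B a]] ++ [S [A [B c]]]]]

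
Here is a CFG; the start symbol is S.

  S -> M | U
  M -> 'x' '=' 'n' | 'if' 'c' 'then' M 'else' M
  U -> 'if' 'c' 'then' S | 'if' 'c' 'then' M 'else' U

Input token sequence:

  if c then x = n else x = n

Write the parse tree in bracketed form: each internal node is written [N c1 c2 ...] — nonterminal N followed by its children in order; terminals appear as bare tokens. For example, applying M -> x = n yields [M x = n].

S
M
if c then M else M
if c then x = n else M
if c then x = n else x = n

[S [M if c then [M x = n] else [M x = n]]]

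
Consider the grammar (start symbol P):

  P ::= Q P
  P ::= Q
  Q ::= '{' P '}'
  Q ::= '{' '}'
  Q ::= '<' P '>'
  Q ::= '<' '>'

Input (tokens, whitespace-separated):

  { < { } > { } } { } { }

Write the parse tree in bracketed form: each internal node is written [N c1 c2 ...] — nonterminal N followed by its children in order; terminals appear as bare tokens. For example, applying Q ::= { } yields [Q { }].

P
Q P
{ P } P
{ Q P } P
{ < P > P } P
{ < Q > P } P
{ < { } > P } P
{ < { } > Q } P
{ < { } > { } } P
{ < { } > { } } Q P
{ < { } > { } } { } P
{ < { } > { } } { } Q
{ < { } > { } } { } { }

[P [Q { [P [Q < [P [Q { }]] >] [P [Q { }]]] }] [P [Q { }] [P [Q { }]]]]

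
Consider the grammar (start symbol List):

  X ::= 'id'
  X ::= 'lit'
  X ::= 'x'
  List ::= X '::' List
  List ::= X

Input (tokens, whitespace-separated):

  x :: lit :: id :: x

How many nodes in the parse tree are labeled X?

[List [X x] :: [List [X lit] :: [List [X id] :: [List [X x]]]]]

4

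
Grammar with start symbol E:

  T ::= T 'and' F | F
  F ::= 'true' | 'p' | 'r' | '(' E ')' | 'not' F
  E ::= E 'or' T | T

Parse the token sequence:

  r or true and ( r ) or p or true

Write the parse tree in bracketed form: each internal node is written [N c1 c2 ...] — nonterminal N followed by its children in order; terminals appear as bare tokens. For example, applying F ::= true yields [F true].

[E [E [E [E [T [F r]]] or [T [T [F true]] and [F ( [E [T [F r]]] )]]] or [T [F p]]] or [T [F true]]]

E
E or T
E or T or T
E or T or T or T
T or T or T or T
F or T or T or T
r or T or T or T
r or T and F or T or T
r or F and F or T or T
r or true and F or T or T
r or true and ( E ) or T or T
r or true and ( T ) or T or T
r or true and ( F ) or T or T
r or true and ( r ) or T or T
r or true and ( r ) or F or T
r or true and ( r ) or p or T
r or true and ( r ) or p or F
r or true and ( r ) or p or true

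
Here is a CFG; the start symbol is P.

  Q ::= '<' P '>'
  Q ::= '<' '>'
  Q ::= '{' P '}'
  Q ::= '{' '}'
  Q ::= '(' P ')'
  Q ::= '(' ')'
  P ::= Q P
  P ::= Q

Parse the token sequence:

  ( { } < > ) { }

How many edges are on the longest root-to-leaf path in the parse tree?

5

[P [Q ( [P [Q { }] [P [Q < >]]] )] [P [Q { }]]]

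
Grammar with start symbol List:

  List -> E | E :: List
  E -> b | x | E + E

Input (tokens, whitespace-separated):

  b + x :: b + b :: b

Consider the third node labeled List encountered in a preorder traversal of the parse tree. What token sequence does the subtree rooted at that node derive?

b

[List [E [E b] + [E x]] :: [List [E [E b] + [E b]] :: [List [E b]]]]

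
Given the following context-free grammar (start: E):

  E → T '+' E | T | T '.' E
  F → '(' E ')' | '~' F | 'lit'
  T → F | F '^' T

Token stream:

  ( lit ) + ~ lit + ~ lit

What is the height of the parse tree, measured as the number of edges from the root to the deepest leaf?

[E [T [F ( [E [T [F lit]]] )]] + [E [T [F ~ [F lit]]] + [E [T [F ~ [F lit]]]]]]

6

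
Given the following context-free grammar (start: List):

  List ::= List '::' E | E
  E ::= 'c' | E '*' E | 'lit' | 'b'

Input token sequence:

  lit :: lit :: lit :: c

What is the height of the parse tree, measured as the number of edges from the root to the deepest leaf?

[List [List [List [List [E lit]] :: [E lit]] :: [E lit]] :: [E c]]

5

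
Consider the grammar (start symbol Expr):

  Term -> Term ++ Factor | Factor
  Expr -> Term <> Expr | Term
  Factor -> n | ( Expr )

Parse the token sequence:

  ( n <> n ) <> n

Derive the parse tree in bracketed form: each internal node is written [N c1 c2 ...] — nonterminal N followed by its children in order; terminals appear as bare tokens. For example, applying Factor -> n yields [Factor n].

[Expr [Term [Factor ( [Expr [Term [Factor n]] <> [Expr [Term [Factor n]]]] )]] <> [Expr [Term [Factor n]]]]

Expr
Term <> Expr
Factor <> Expr
( Expr ) <> Expr
( Term <> Expr ) <> Expr
( Factor <> Expr ) <> Expr
( n <> Expr ) <> Expr
( n <> Term ) <> Expr
( n <> Factor ) <> Expr
( n <> n ) <> Expr
( n <> n ) <> Term
( n <> n ) <> Factor
( n <> n ) <> n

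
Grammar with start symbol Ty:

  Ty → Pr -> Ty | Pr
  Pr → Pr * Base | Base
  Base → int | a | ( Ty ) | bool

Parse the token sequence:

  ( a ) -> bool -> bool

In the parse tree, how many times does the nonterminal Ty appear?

[Ty [Pr [Base ( [Ty [Pr [Base a]]] )]] -> [Ty [Pr [Base bool]] -> [Ty [Pr [Base bool]]]]]

4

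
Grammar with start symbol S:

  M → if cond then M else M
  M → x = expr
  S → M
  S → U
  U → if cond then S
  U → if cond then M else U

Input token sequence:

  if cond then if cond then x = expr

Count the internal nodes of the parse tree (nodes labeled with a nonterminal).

6

[S [U if cond then [S [U if cond then [S [M x = expr]]]]]]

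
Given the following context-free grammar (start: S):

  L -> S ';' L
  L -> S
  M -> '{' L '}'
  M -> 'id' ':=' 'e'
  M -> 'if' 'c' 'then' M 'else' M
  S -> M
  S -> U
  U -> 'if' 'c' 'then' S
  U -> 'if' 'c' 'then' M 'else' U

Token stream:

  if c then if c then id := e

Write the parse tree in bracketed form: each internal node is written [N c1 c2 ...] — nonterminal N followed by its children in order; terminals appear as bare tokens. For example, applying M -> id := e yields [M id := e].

S
U
if c then S
if c then U
if c then if c then S
if c then if c then M
if c then if c then id := e

[S [U if c then [S [U if c then [S [M id := e]]]]]]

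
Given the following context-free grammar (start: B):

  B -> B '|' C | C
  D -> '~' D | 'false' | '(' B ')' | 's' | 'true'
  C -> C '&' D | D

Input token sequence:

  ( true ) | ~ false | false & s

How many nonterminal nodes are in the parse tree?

15

[B [B [B [C [D ( [B [C [D true]]] )]]] | [C [D ~ [D false]]]] | [C [C [D false]] & [D s]]]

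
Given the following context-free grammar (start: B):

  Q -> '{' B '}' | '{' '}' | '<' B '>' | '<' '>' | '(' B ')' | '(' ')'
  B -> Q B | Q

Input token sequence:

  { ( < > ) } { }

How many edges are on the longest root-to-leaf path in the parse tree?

6

[B [Q { [B [Q ( [B [Q < >]] )]] }] [B [Q { }]]]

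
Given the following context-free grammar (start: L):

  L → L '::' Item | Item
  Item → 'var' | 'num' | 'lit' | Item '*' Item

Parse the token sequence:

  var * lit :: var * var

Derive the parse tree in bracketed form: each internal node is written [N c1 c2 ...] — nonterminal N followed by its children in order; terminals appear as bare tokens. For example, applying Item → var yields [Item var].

L
L :: Item
Item :: Item
Item * Item :: Item
var * Item :: Item
var * lit :: Item
var * lit :: Item * Item
var * lit :: var * Item
var * lit :: var * var

[L [L [Item [Item var] * [Item lit]]] :: [Item [Item var] * [Item var]]]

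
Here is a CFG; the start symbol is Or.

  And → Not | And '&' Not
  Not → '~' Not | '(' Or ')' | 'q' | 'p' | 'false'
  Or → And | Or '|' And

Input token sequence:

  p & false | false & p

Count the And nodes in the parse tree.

4

[Or [Or [And [And [Not p]] & [Not false]]] | [And [And [Not false]] & [Not p]]]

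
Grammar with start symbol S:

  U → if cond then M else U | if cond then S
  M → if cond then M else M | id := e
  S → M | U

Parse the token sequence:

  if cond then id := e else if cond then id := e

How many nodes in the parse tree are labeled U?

2

[S [U if cond then [M id := e] else [U if cond then [S [M id := e]]]]]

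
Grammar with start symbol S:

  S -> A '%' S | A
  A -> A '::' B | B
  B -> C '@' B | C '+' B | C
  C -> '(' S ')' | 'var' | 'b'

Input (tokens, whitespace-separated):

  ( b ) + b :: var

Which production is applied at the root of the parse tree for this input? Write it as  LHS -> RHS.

S -> A

[S [A [A [B [C ( [S [A [B [C b]]]] )] + [B [C b]]]] :: [B [C var]]]]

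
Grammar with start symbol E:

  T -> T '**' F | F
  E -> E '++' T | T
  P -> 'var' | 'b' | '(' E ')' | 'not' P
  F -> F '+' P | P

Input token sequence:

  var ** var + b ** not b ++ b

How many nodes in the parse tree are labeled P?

[E [E [T [T [T [F [P var]]] ** [F [F [P var]] + [P b]]] ** [F [P not [P b]]]]] ++ [T [F [P b]]]]

6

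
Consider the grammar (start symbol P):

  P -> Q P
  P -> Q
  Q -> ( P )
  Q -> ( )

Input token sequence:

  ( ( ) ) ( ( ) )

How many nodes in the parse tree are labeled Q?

[P [Q ( [P [Q ( )]] )] [P [Q ( [P [Q ( )]] )]]]

4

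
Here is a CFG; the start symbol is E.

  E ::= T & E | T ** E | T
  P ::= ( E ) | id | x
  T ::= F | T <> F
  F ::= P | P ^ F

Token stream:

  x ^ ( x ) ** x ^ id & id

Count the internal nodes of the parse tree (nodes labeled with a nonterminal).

[E [T [F [P x] ^ [F [P ( [E [T [F [P x]]]] )]]]] ** [E [T [F [P x] ^ [F [P id]]]] & [E [T [F [P id]]]]]]

20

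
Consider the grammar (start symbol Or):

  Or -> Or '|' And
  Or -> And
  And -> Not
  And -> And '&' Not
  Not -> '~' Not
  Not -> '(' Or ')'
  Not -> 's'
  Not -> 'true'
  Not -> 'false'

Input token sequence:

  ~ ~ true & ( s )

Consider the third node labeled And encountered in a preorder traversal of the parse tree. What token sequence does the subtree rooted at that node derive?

[Or [And [And [Not ~ [Not ~ [Not true]]]] & [Not ( [Or [And [Not s]]] )]]]

s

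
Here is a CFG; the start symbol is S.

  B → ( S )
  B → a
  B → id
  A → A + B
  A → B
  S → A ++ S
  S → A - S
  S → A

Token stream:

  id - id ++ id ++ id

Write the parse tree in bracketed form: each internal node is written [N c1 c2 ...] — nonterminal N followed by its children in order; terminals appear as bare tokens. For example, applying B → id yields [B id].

S
A - S
B - S
id - S
id - A ++ S
id - B ++ S
id - id ++ S
id - id ++ A ++ S
id - id ++ B ++ S
id - id ++ id ++ S
id - id ++ id ++ A
id - id ++ id ++ B
id - id ++ id ++ id

[S [A [B id]] - [S [A [B id]] ++ [S [A [B id]] ++ [S [A [B id]]]]]]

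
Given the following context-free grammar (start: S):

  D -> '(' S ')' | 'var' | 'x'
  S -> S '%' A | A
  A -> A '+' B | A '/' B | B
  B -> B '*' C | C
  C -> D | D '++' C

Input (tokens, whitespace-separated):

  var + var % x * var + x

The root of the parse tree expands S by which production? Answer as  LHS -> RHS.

S -> S '%' A

[S [S [A [A [B [C [D var]]]] + [B [C [D var]]]]] % [A [A [B [B [C [D x]]] * [C [D var]]]] + [B [C [D x]]]]]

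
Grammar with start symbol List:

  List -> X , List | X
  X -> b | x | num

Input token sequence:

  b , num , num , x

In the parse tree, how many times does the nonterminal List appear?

[List [X b] , [List [X num] , [List [X num] , [List [X x]]]]]

4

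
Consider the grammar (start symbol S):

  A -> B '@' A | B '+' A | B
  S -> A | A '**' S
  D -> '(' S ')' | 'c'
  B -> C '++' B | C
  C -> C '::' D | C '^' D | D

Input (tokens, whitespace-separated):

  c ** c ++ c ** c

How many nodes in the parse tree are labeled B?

4

[S [A [B [C [D c]]]] ** [S [A [B [C [D c]] ++ [B [C [D c]]]]] ** [S [A [B [C [D c]]]]]]]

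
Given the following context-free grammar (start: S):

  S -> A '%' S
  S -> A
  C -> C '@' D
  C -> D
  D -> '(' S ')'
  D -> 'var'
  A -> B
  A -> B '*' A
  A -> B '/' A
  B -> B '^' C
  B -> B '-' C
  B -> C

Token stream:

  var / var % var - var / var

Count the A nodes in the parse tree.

[S [A [B [C [D var]]] / [A [B [C [D var]]]]] % [S [A [B [B [C [D var]]] - [C [D var]]] / [A [B [C [D var]]]]]]]

4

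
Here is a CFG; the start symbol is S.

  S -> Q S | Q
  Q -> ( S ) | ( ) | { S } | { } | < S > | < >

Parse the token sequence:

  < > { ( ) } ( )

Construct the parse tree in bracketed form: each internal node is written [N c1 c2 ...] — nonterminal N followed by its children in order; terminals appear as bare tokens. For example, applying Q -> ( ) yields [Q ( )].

[S [Q < >] [S [Q { [S [Q ( )]] }] [S [Q ( )]]]]

S
Q S
< > S
< > Q S
< > { S } S
< > { Q } S
< > { ( ) } S
< > { ( ) } Q
< > { ( ) } ( )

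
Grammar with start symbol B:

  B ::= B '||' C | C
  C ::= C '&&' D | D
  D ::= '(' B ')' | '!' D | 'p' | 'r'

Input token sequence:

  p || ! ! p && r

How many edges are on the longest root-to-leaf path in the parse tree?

[B [B [C [D p]]] || [C [C [D ! [D ! [D p]]]] && [D r]]]

6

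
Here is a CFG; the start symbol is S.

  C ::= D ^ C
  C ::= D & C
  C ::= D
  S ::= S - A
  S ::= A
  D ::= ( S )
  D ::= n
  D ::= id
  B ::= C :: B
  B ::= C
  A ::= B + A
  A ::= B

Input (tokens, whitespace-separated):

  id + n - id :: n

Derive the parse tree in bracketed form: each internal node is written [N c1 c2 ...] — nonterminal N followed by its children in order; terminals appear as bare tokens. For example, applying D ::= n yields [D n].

[S [S [A [B [C [D id]]] + [A [B [C [D n]]]]]] - [A [B [C [D id]] :: [B [C [D n]]]]]]

S
S - A
A - A
B + A - A
C + A - A
D + A - A
id + A - A
id + B - A
id + C - A
id + D - A
id + n - A
id + n - B
id + n - C :: B
id + n - D :: B
id + n - id :: B
id + n - id :: C
id + n - id :: D
id + n - id :: n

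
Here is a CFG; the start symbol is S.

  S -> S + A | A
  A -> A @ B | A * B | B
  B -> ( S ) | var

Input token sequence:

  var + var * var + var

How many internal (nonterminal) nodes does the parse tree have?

[S [S [S [A [B var]]] + [A [A [B var]] * [B var]]] + [A [B var]]]

11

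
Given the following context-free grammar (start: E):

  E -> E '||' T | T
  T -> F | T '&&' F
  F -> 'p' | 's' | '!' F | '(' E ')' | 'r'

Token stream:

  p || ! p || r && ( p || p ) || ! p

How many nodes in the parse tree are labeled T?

7

[E [E [E [E [T [F p]]] || [T [F ! [F p]]]] || [T [T [F r]] && [F ( [E [E [T [F p]]] || [T [F p]]] )]]] || [T [F ! [F p]]]]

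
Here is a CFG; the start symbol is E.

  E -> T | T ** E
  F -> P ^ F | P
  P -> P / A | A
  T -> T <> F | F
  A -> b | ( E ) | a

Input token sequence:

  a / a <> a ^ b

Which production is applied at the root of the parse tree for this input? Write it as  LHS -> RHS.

[E [T [T [F [P [P [A a]] / [A a]]]] <> [F [P [A a]] ^ [F [P [A b]]]]]]

E -> T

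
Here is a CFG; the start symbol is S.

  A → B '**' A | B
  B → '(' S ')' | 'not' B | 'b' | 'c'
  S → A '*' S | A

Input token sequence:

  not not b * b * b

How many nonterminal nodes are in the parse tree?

11

[S [A [B not [B not [B b]]]] * [S [A [B b]] * [S [A [B b]]]]]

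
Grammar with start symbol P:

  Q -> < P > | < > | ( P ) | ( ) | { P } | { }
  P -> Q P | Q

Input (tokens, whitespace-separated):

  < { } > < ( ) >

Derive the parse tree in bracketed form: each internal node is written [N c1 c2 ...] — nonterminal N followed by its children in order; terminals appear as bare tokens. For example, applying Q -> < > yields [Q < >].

[P [Q < [P [Q { }]] >] [P [Q < [P [Q ( )]] >]]]

P
Q P
< P > P
< Q > P
< { } > P
< { } > Q
< { } > < P >
< { } > < Q >
< { } > < ( ) >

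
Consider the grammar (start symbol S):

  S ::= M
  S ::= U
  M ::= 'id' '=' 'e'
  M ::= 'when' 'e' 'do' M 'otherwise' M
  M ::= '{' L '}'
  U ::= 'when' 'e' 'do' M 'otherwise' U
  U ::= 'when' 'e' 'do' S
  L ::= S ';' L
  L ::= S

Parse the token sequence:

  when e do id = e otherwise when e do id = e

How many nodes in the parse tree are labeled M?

2

[S [U when e do [M id = e] otherwise [U when e do [S [M id = e]]]]]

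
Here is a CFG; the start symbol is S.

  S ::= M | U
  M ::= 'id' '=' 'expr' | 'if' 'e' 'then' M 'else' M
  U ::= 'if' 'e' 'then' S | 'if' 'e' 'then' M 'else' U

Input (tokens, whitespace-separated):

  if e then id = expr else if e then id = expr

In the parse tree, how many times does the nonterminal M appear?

2

[S [U if e then [M id = expr] else [U if e then [S [M id = expr]]]]]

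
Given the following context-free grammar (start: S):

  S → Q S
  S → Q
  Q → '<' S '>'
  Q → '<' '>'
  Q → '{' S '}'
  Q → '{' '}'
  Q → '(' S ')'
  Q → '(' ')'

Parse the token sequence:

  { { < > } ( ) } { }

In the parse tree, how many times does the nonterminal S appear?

5

[S [Q { [S [Q { [S [Q < >]] }] [S [Q ( )]]] }] [S [Q { }]]]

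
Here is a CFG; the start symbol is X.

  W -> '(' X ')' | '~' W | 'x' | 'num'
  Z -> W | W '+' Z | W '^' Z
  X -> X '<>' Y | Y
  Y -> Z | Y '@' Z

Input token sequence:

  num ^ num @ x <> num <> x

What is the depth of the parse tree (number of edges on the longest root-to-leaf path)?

[X [X [X [Y [Y [Z [W num] ^ [Z [W num]]]] @ [Z [W x]]]] <> [Y [Z [W num]]]] <> [Y [Z [W x]]]]

8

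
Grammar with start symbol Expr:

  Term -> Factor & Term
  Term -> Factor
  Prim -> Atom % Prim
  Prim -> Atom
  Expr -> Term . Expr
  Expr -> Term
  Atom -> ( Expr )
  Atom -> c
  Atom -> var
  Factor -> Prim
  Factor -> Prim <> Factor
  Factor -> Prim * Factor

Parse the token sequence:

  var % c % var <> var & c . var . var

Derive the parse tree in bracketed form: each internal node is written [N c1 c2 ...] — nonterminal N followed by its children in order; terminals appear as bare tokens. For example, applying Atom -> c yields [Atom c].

[Expr [Term [Factor [Prim [Atom var] % [Prim [Atom c] % [Prim [Atom var]]]] <> [Factor [Prim [Atom var]]]] & [Term [Factor [Prim [Atom c]]]]] . [Expr [Term [Factor [Prim [Atom var]]]] . [Expr [Term [Factor [Prim [Atom var]]]]]]]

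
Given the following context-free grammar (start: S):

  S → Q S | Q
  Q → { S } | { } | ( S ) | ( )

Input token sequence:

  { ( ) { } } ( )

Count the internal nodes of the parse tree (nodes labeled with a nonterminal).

[S [Q { [S [Q ( )] [S [Q { }]]] }] [S [Q ( )]]]

8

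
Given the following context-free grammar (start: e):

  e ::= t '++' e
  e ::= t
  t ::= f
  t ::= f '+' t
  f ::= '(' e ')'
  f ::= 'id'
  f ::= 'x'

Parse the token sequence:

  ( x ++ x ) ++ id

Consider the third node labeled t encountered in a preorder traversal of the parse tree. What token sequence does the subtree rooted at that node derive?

[e [t [f ( [e [t [f x]] ++ [e [t [f x]]]] )]] ++ [e [t [f id]]]]

x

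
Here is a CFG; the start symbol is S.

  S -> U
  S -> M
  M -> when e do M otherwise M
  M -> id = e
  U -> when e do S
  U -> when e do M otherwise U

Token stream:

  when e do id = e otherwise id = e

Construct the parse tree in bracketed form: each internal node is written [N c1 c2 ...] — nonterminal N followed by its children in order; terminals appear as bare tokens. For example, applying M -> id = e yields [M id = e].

S
M
when e do M otherwise M
when e do id = e otherwise M
when e do id = e otherwise id = e

[S [M when e do [M id = e] otherwise [M id = e]]]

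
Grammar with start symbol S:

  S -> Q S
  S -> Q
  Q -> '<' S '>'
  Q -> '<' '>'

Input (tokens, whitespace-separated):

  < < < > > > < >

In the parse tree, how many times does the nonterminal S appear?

4

[S [Q < [S [Q < [S [Q < >]] >]] >] [S [Q < >]]]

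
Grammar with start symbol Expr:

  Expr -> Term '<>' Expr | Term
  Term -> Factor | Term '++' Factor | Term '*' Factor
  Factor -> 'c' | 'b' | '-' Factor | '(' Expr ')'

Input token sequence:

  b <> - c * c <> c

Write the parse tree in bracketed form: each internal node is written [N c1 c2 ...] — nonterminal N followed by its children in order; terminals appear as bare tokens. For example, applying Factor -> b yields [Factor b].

[Expr [Term [Factor b]] <> [Expr [Term [Term [Factor - [Factor c]]] * [Factor c]] <> [Expr [Term [Factor c]]]]]

Expr
Term <> Expr
Factor <> Expr
b <> Expr
b <> Term <> Expr
b <> Term * Factor <> Expr
b <> Factor * Factor <> Expr
b <> - Factor * Factor <> Expr
b <> - c * Factor <> Expr
b <> - c * c <> Expr
b <> - c * c <> Term
b <> - c * c <> Factor
b <> - c * c <> c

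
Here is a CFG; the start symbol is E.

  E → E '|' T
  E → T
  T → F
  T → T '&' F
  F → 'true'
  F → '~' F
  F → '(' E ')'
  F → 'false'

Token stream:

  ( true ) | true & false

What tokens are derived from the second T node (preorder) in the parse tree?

true

[E [E [T [F ( [E [T [F true]]] )]]] | [T [T [F true]] & [F false]]]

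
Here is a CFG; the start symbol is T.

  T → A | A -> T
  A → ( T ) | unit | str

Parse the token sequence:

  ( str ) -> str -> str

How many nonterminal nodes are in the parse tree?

[T [A ( [T [A str]] )] -> [T [A str] -> [T [A str]]]]

8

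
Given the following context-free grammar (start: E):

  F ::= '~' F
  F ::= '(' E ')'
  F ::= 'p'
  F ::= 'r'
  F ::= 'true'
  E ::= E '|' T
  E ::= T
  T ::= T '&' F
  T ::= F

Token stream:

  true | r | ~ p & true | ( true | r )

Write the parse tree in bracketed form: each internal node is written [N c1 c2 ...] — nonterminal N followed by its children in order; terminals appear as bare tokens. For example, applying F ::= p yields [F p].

E
E | T
E | T | T
E | T | T | T
T | T | T | T
F | T | T | T
true | T | T | T
true | F | T | T
true | r | T | T
true | r | T & F | T
true | r | F & F | T
true | r | ~ F & F | T
true | r | ~ p & F | T
true | r | ~ p & true | T
true | r | ~ p & true | F
true | r | ~ p & true | ( E )
true | r | ~ p & true | ( E | T )
true | r | ~ p & true | ( T | T )
true | r | ~ p & true | ( F | T )
true | r | ~ p & true | ( true | T )
true | r | ~ p & true | ( true | F )
true | r | ~ p & true | ( true | r )

[E [E [E [E [T [F true]]] | [T [F r]]] | [T [T [F ~ [F p]]] & [F true]]] | [T [F ( [E [E [T [F true]]] | [T [F r]]] )]]]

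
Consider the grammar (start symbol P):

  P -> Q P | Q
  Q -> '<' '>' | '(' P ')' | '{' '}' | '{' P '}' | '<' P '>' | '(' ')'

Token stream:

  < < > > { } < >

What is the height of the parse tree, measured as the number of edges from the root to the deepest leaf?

[P [Q < [P [Q < >]] >] [P [Q { }] [P [Q < >]]]]

4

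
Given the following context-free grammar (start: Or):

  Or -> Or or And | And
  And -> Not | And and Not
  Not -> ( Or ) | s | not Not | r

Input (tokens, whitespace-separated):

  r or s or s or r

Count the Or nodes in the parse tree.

4

[Or [Or [Or [Or [And [Not r]]] or [And [Not s]]] or [And [Not s]]] or [And [Not r]]]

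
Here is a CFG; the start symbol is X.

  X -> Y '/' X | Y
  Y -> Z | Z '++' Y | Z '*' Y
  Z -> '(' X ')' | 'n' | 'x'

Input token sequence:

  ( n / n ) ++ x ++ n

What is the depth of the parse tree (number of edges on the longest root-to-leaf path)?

7

[X [Y [Z ( [X [Y [Z n]] / [X [Y [Z n]]]] )] ++ [Y [Z x] ++ [Y [Z n]]]]]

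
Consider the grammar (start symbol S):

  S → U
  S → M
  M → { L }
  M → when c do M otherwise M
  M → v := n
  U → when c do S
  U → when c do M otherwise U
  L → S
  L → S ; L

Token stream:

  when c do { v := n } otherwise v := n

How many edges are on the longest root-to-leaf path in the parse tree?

[S [M when c do [M { [L [S [M v := n]]] }] otherwise [M v := n]]]

6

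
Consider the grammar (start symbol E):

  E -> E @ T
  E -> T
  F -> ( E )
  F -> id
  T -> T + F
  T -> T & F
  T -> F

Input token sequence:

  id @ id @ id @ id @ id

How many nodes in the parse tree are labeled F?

[E [E [E [E [E [T [F id]]] @ [T [F id]]] @ [T [F id]]] @ [T [F id]]] @ [T [F id]]]

5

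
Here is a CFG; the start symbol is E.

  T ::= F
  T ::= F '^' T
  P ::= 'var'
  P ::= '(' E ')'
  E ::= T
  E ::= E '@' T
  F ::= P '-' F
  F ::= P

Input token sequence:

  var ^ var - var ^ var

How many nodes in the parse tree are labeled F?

4

[E [T [F [P var]] ^ [T [F [P var] - [F [P var]]] ^ [T [F [P var]]]]]]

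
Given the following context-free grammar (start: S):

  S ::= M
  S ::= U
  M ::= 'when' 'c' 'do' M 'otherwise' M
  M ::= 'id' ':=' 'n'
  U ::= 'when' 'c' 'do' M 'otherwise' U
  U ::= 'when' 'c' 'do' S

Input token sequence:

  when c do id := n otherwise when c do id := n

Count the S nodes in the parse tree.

[S [U when c do [M id := n] otherwise [U when c do [S [M id := n]]]]]

2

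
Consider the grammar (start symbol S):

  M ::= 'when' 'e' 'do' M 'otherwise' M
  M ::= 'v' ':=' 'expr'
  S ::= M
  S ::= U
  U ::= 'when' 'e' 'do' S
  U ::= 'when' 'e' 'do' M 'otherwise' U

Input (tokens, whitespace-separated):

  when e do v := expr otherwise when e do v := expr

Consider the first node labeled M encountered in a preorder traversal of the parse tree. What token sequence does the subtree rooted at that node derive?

v := expr

[S [U when e do [M v := expr] otherwise [U when e do [S [M v := expr]]]]]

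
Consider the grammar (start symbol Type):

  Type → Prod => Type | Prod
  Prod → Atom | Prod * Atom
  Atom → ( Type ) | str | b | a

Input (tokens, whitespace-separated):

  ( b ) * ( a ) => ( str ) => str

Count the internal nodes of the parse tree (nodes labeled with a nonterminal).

[Type [Prod [Prod [Atom ( [Type [Prod [Atom b]]] )]] * [Atom ( [Type [Prod [Atom a]]] )]] => [Type [Prod [Atom ( [Type [Prod [Atom str]]] )]] => [Type [Prod [Atom str]]]]]

20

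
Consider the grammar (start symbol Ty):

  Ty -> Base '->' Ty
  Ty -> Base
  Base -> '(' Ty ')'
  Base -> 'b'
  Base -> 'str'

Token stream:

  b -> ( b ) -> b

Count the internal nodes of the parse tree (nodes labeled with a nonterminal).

[Ty [Base b] -> [Ty [Base ( [Ty [Base b]] )] -> [Ty [Base b]]]]

8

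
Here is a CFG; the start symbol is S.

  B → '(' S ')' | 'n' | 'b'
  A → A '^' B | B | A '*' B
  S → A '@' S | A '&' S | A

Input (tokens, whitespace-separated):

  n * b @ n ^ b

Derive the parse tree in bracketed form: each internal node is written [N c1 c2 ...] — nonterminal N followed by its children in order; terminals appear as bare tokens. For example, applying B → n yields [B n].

[S [A [A [B n]] * [B b]] @ [S [A [A [B n]] ^ [B b]]]]

S
A @ S
A * B @ S
B * B @ S
n * B @ S
n * b @ S
n * b @ A
n * b @ A ^ B
n * b @ B ^ B
n * b @ n ^ B
n * b @ n ^ b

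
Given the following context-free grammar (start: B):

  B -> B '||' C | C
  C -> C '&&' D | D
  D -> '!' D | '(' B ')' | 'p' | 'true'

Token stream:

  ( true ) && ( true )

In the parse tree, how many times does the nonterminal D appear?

4

[B [C [C [D ( [B [C [D true]]] )]] && [D ( [B [C [D true]]] )]]]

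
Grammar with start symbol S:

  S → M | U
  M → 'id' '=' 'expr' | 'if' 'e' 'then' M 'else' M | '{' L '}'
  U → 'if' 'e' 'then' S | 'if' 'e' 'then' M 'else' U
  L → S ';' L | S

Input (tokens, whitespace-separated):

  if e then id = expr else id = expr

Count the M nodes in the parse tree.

[S [M if e then [M id = expr] else [M id = expr]]]

3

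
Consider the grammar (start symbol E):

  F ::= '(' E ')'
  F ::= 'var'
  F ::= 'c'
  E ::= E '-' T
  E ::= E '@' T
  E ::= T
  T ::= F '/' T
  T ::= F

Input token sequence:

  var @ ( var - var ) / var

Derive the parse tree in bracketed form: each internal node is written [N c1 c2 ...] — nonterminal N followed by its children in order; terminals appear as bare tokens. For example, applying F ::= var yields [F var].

[E [E [T [F var]]] @ [T [F ( [E [E [T [F var]]] - [T [F var]]] )] / [T [F var]]]]

E
E @ T
T @ T
F @ T
var @ T
var @ F / T
var @ ( E ) / T
var @ ( E - T ) / T
var @ ( T - T ) / T
var @ ( F - T ) / T
var @ ( var - T ) / T
var @ ( var - F ) / T
var @ ( var - var ) / T
var @ ( var - var ) / F
var @ ( var - var ) / var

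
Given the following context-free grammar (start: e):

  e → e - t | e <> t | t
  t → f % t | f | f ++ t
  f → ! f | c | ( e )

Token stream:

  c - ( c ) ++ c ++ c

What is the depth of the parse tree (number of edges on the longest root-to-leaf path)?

6

[e [e [t [f c]]] - [t [f ( [e [t [f c]]] )] ++ [t [f c] ++ [t [f c]]]]]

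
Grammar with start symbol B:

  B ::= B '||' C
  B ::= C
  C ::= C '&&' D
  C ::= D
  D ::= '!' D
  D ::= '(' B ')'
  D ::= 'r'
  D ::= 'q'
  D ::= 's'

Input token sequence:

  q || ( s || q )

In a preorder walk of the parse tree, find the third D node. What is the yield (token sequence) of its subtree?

s

[B [B [C [D q]]] || [C [D ( [B [B [C [D s]]] || [C [D q]]] )]]]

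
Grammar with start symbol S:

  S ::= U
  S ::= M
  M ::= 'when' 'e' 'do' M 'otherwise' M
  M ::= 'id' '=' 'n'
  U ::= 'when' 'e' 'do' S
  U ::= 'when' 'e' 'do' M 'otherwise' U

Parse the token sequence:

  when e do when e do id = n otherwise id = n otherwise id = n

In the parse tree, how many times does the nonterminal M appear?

5

[S [M when e do [M when e do [M id = n] otherwise [M id = n]] otherwise [M id = n]]]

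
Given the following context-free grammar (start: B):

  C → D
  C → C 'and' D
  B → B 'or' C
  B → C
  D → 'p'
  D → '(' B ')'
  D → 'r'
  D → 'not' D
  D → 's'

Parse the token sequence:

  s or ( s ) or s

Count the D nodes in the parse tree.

4

[B [B [B [C [D s]]] or [C [D ( [B [C [D s]]] )]]] or [C [D s]]]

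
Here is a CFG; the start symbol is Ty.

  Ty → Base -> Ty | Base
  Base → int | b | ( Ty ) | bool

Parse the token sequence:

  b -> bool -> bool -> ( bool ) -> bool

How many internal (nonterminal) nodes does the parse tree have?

12

[Ty [Base b] -> [Ty [Base bool] -> [Ty [Base bool] -> [Ty [Base ( [Ty [Base bool]] )] -> [Ty [Base bool]]]]]]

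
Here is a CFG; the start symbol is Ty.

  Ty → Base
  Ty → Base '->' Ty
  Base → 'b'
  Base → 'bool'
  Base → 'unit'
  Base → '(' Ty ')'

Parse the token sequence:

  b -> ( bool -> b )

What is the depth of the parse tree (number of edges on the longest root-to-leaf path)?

[Ty [Base b] -> [Ty [Base ( [Ty [Base bool] -> [Ty [Base b]]] )]]]

6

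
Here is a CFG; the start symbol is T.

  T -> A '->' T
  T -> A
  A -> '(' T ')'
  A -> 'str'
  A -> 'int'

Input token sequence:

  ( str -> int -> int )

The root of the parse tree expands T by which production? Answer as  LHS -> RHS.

[T [A ( [T [A str] -> [T [A int] -> [T [A int]]]] )]]

T -> A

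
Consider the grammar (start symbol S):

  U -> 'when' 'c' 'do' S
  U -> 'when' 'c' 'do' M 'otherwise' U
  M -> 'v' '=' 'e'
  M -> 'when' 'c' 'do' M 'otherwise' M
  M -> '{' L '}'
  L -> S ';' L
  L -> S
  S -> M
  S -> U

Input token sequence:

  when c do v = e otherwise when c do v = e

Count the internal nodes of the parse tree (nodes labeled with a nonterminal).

[S [U when c do [M v = e] otherwise [U when c do [S [M v = e]]]]]

6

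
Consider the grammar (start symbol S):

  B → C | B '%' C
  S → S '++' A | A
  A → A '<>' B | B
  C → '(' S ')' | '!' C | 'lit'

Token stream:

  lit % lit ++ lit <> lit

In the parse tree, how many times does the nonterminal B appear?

[S [S [A [B [B [C lit]] % [C lit]]]] ++ [A [A [B [C lit]]] <> [B [C lit]]]]

4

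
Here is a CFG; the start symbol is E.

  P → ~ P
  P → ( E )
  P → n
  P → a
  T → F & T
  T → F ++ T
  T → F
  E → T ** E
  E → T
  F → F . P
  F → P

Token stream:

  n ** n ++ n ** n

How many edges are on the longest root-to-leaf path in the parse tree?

6

[E [T [F [P n]]] ** [E [T [F [P n]] ++ [T [F [P n]]]] ** [E [T [F [P n]]]]]]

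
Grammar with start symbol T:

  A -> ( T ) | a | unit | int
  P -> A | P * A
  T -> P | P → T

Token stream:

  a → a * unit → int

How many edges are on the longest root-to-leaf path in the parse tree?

[T [P [A a]] → [T [P [P [A a]] * [A unit]] → [T [P [A int]]]]]

5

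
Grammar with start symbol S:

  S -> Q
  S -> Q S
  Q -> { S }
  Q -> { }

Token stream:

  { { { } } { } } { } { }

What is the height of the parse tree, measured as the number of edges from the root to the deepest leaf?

6

[S [Q { [S [Q { [S [Q { }]] }] [S [Q { }]]] }] [S [Q { }] [S [Q { }]]]]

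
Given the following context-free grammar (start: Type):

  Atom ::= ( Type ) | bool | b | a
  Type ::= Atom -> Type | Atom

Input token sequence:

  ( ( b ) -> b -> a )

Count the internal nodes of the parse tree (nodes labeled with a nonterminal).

[Type [Atom ( [Type [Atom ( [Type [Atom b]] )] -> [Type [Atom b] -> [Type [Atom a]]]] )]]

10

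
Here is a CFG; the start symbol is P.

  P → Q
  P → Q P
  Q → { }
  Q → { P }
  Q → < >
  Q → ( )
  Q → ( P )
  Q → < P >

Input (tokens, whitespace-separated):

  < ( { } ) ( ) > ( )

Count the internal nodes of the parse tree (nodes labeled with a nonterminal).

10

[P [Q < [P [Q ( [P [Q { }]] )] [P [Q ( )]]] >] [P [Q ( )]]]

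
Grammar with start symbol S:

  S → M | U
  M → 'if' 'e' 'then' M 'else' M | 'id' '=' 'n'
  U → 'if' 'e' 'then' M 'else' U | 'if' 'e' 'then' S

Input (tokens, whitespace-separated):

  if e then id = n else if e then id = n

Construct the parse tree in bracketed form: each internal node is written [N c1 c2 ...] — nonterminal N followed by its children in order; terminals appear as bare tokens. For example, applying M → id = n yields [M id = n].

S
U
if e then M else U
if e then id = n else U
if e then id = n else if e then S
if e then id = n else if e then M
if e then id = n else if e then id = n

[S [U if e then [M id = n] else [U if e then [S [M id = n]]]]]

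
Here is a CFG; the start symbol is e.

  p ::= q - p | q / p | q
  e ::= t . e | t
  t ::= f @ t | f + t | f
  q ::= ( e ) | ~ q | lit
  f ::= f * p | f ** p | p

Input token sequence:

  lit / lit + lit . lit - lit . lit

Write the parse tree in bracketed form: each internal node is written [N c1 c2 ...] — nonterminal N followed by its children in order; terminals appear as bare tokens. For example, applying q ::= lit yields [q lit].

[e [t [f [p [q lit] / [p [q lit]]]] + [t [f [p [q lit]]]]] . [e [t [f [p [q lit] - [p [q lit]]]]] . [e [t [f [p [q lit]]]]]]]

e
t . e
f + t . e
p + t . e
q / p + t . e
lit / p + t . e
lit / q + t . e
lit / lit + t . e
lit / lit + f . e
lit / lit + p . e
lit / lit + q . e
lit / lit + lit . e
lit / lit + lit . t . e
lit / lit + lit . f . e
lit / lit + lit . p . e
lit / lit + lit . q - p . e
lit / lit + lit . lit - p . e
lit / lit + lit . lit - q . e
lit / lit + lit . lit - lit . e
lit / lit + lit . lit - lit . t
lit / lit + lit . lit - lit . f
lit / lit + lit . lit - lit . p
lit / lit + lit . lit - lit . q
lit / lit + lit . lit - lit . lit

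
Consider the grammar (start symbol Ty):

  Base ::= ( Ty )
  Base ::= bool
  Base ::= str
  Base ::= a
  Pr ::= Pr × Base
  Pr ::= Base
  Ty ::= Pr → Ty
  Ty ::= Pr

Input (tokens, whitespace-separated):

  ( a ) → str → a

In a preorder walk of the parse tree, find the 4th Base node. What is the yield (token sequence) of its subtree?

a

[Ty [Pr [Base ( [Ty [Pr [Base a]]] )]] → [Ty [Pr [Base str]] → [Ty [Pr [Base a]]]]]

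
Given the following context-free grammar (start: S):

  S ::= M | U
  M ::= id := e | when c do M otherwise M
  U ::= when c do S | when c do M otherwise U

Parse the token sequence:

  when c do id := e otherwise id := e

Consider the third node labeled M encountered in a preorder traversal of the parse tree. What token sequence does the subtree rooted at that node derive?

id := e

[S [M when c do [M id := e] otherwise [M id := e]]]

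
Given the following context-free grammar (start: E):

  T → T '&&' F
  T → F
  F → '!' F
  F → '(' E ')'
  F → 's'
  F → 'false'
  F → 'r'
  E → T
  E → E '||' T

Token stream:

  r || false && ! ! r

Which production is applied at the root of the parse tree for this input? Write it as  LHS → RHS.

E → E '||' T

[E [E [T [F r]]] || [T [T [F false]] && [F ! [F ! [F r]]]]]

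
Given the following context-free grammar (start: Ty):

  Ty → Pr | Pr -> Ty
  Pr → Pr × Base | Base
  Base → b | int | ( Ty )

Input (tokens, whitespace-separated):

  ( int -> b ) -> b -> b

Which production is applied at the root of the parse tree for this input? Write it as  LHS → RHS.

[Ty [Pr [Base ( [Ty [Pr [Base int]] -> [Ty [Pr [Base b]]]] )]] -> [Ty [Pr [Base b]] -> [Ty [Pr [Base b]]]]]

Ty → Pr -> Ty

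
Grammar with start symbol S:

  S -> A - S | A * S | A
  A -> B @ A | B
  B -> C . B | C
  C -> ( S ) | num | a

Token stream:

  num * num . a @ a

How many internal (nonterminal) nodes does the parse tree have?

[S [A [B [C num]]] * [S [A [B [C num] . [B [C a]]] @ [A [B [C a]]]]]]

13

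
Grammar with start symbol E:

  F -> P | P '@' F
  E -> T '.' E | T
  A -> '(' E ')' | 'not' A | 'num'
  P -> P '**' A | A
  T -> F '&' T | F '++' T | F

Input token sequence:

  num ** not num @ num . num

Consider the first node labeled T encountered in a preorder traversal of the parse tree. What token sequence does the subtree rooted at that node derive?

num ** not num @ num

[E [T [F [P [P [A num]] ** [A not [A num]]] @ [F [P [A num]]]]] . [E [T [F [P [A num]]]]]]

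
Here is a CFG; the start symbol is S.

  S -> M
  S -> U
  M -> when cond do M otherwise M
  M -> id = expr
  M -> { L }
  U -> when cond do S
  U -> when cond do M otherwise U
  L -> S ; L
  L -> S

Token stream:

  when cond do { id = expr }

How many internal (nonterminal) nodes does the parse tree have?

[S [U when cond do [S [M { [L [S [M id = expr]]] }]]]]

7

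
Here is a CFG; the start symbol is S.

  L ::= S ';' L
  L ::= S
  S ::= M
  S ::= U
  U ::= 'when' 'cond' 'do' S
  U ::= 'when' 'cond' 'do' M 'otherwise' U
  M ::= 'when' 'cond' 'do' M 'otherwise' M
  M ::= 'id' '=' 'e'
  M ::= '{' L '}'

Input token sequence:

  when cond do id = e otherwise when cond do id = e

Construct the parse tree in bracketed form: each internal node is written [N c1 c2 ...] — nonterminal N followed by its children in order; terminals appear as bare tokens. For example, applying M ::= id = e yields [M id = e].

S
U
when cond do M otherwise U
when cond do id = e otherwise U
when cond do id = e otherwise when cond do S
when cond do id = e otherwise when cond do M
when cond do id = e otherwise when cond do id = e

[S [U when cond do [M id = e] otherwise [U when cond do [S [M id = e]]]]]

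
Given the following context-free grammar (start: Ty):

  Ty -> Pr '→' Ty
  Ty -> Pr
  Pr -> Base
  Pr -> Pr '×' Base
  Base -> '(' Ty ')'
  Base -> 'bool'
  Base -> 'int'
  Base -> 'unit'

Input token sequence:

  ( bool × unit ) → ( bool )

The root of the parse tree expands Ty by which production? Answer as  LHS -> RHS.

Ty -> Pr '→' Ty

[Ty [Pr [Base ( [Ty [Pr [Pr [Base bool]] × [Base unit]]] )]] → [Ty [Pr [Base ( [Ty [Pr [Base bool]]] )]]]]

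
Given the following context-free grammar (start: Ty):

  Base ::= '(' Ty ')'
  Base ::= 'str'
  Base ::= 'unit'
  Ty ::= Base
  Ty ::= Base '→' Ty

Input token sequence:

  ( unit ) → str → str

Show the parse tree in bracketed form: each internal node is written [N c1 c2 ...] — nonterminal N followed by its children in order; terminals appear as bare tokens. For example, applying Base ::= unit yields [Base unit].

[Ty [Base ( [Ty [Base unit]] )] → [Ty [Base str] → [Ty [Base str]]]]

Ty
Base → Ty
( Ty ) → Ty
( Base ) → Ty
( unit ) → Ty
( unit ) → Base → Ty
( unit ) → str → Ty
( unit ) → str → Base
( unit ) → str → str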